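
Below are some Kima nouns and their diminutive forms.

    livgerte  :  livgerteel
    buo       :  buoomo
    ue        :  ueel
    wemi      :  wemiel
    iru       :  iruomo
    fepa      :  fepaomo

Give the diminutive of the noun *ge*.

Looking at the last vowel of each stem: -el when the last vowel of the stem is a front vowel (*livgerte*, *ue*, *wemi*); -omo when the last vowel of the stem is a back vowel (*buo*, *iru*, *fepa*).
The last vowel of *ge* is /e/, which is a front vowel, so the suffix is -el, giving *geel*.

geel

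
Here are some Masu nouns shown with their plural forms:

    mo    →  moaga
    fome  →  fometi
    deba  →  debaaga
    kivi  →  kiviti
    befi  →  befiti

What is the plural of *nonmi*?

The alternation tracks the last vowel of the stem — -ti when the last vowel of the stem is a front vowel (*fome*, *kivi*, *befi*); -aga when the last vowel of the stem is a back vowel (*mo*, *deba*).
Since the last vowel of *nonmi* is /i/ (a front vowel), it takes -ti, giving *nonmiti*.

nonmiti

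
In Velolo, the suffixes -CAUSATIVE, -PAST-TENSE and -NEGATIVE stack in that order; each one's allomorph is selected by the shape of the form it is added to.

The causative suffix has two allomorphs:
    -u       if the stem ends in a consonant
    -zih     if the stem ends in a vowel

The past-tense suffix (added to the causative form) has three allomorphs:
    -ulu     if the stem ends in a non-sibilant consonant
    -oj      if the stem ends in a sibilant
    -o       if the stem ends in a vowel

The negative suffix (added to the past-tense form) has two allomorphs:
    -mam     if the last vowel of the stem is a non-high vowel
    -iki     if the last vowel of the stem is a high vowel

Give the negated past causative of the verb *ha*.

*ha* — final sound /a/ (a vowel) → -zih → *hazih*.
The final sound of the causative form *hazih* is /h/, which is a non-sibilant consonant, so the past-tense suffix is -ulu, giving *hazihulu*.
The past-tense form *hazihulu*: last vowel = /u/, a high vowel → -iki → *hazihuluiki*.

hazihuluiki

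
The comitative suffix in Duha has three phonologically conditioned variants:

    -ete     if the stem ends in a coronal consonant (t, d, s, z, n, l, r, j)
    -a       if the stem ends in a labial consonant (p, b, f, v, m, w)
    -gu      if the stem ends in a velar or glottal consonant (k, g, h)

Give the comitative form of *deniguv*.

Since the final consonant of *deniguv* is /v/ (labial), it takes -a, giving *deniguva*.

deniguva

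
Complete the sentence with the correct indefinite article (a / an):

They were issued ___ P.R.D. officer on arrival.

The indefinite article is chosen by the initial *sound* of the following word, not its spelling.
The initialism *P.R.D.* is read letter by letter; the first letter, P, is pronounced /piː/, which begins with a consonant sound.
So the article is *a*: They were issued a P.R.D. officer on arrival.

a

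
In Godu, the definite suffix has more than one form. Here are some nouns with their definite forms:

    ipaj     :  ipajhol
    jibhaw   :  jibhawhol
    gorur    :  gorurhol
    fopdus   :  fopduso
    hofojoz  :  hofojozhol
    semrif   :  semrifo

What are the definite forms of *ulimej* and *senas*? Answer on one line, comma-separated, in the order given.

ulimejhol, senaso

The suffix is conditioned by the final consonant: -o when the stem ends in a voiceless consonant (*fopdus*, *semrif*); -hol when the stem ends in a voiced consonant (*ipaj*, *jibhaw*, *gorur*, *hofojoz*).
Since the final consonant of *ulimej* is /j/ (voiced), it takes -hol, giving *ulimejhol*.
*senas* — final consonant /s/ (voiceless) → -o → *senaso*.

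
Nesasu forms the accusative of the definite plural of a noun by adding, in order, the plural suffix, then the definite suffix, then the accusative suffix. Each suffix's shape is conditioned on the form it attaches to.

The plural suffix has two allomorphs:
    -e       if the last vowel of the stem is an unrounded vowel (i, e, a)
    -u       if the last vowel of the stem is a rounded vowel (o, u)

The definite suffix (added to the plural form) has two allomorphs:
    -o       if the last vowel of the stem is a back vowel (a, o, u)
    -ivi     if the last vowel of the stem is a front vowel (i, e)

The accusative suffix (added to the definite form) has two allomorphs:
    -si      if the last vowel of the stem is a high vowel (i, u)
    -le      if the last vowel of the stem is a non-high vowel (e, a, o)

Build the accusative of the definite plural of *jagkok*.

*jagkok*: last vowel = /o/, a rounded vowel → -u → *jagkoku*.
The last vowel of the plural form *jagkoku* is /u/, which is a back vowel, so the definite suffix is -o, giving *jagkokuo*.
The definite form *jagkokuo*: last vowel = /o/, a non-high vowel → -le → *jagkokuole*.

jagkokuole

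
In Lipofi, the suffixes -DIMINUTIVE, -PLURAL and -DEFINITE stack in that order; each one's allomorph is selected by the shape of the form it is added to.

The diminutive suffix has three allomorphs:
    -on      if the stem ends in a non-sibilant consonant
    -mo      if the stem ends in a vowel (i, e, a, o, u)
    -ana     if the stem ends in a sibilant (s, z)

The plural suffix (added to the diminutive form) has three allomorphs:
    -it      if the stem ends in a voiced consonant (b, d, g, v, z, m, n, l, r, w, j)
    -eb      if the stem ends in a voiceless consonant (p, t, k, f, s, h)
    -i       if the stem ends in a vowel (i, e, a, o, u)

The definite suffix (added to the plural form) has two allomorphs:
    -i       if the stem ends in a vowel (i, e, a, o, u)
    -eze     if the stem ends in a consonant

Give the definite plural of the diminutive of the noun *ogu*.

ogumoii

*ogu*: final sound = /u/, a vowel → -mo → *ogumo*.
The diminutive form *ogumo*: final sound = /o/, a vowel → -i → *ogumoi*.
The plural form *ogumoi* — final sound /i/ (a vowel) → -i → *ogumoii*.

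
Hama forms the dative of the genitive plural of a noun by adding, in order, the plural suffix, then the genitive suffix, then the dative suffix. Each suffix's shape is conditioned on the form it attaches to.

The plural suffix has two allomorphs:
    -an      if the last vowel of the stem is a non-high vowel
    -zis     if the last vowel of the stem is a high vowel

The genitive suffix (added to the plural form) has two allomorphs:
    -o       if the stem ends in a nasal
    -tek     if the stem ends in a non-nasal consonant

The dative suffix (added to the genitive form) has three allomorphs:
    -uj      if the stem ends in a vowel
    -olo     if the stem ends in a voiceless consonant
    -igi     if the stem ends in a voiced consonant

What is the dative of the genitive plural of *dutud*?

*dutud* — last vowel /u/ (a high vowel) → -zis → *dutudzis*.
The plural form *dutudzis*: final consonant = /s/, non-nasal → -tek → *dutudzistek*.
Since the final sound of the genitive form *dutudzistek* is /k/ (a voiceless consonant), it takes -olo, giving *dutudzistekolo*.

dutudzistekolo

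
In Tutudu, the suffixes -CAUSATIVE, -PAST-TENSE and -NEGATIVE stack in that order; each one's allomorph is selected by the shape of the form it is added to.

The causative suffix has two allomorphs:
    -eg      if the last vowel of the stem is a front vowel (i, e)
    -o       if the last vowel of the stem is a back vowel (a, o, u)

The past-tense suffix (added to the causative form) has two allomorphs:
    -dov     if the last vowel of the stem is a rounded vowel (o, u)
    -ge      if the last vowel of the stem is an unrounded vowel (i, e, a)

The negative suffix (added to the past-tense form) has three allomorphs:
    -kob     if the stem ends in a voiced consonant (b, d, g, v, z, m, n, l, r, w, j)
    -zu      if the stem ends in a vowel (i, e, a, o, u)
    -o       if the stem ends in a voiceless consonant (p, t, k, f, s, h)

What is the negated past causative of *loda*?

The last vowel of *loda* is /a/, which is a back vowel, so the causative suffix is -o, giving *lodao*.
The last vowel of the causative form *lodao* is /o/, which is a rounded vowel, so the past-tense suffix is -dov, giving *lodaodov*.
The final sound of the past-tense form *lodaodov* is /v/, which is a voiced consonant, so the negative suffix is -kob, giving *lodaodovkob*.

lodaodovkob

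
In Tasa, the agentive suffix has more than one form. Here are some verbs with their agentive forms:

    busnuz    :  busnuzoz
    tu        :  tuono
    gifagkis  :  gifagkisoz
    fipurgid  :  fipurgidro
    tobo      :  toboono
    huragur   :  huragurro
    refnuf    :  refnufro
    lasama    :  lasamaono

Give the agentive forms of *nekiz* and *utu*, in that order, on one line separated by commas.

The suffix is conditioned by the final sound: -oz when the stem ends in a sibilant (*busnuz*, *gifagkis*); -ro when the stem ends in a non-sibilant consonant (*fipurgid*, *huragur*, *refnuf*); -ono when the stem ends in a vowel (*tu*, *tobo*, *lasama*).
The final sound of *nekiz* is /z/, which is a sibilant, so the suffix is -oz, giving *nekizoz*.
*utu* — final sound /u/ (a vowel) → -ono → *utuono*.

nekizoz, utuono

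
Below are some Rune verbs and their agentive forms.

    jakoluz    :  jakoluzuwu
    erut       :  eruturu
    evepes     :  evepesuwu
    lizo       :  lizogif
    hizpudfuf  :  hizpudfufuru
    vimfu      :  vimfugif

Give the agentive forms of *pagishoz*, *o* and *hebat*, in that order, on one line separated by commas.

pagishozuwu, ogif, hebaturu

The suffix is conditioned by the final sound: -uwu when the stem ends in a sibilant (*jakoluz*, *evepes*); -uru when the stem ends in a non-sibilant consonant (*erut*, *hizpudfuf*); -gif when the stem ends in a vowel (*lizo*, *vimfu*).
*pagishoz*: final sound = /z/, a sibilant → -uwu → *pagishozuwu*.
*o*: final sound = /o/, a vowel → -gif → *ogif*.
The final sound of *hebat* is /t/, which is a non-sibilant consonant, so the suffix is -uru, giving *hebaturu*.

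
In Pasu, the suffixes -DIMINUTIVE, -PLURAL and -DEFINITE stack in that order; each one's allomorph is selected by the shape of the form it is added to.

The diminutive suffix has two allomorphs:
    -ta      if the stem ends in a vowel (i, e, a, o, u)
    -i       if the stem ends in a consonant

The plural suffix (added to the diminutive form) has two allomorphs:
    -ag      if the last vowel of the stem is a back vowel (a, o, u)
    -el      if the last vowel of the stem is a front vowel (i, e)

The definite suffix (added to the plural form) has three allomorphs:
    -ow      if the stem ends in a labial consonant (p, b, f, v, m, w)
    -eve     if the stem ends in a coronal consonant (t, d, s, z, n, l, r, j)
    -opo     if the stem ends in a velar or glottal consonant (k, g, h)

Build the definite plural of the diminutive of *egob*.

Since the final sound of *egob* is /b/ (a consonant), it takes -i, giving *egobi*.
The diminutive form *egobi* — last vowel /i/ (a front vowel) → -el → *egobiel*.
The plural form *egobiel* — final consonant /l/ (coronal) → -eve → *egobieleve*.

egobieleve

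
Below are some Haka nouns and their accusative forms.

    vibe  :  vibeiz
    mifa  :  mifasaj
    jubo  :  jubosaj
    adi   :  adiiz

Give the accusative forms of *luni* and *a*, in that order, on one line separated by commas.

luniiz, asaj

The suffix is conditioned by the last vowel: -iz when the last vowel of the stem is a front vowel (*vibe*, *adi*); -saj when the last vowel of the stem is a back vowel (*mifa*, *jubo*).
Since the last vowel of *luni* is /i/ (a front vowel), it takes -iz, giving *luniiz*.
*a* — last vowel /a/ (a back vowel) → -saj → *asaj*.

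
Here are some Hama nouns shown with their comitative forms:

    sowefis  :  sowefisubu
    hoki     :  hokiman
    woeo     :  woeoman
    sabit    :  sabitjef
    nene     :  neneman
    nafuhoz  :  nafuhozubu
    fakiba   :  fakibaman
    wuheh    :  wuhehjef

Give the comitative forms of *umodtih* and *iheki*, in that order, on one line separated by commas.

Looking at the final sound of each stem: -ubu when the stem ends in a sibilant (*sowefis*, *nafuhoz*); -jef when the stem ends in a non-sibilant consonant (*sabit*, *wuheh*); -man when the stem ends in a vowel (*hoki*, *woeo*, *nene*, *fakiba*).
Since the final sound of *umodtih* is /h/ (a non-sibilant consonant), it takes -jef, giving *umodtihjef*.
*iheki*: final sound = /i/, a vowel → -man → *ihekiman*.

umodtihjef, ihekiman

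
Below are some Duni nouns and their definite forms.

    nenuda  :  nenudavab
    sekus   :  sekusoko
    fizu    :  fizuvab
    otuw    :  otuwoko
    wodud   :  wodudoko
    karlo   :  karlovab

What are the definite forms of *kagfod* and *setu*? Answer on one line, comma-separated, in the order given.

Looking at the final sound of each stem: -oko when the stem ends in a consonant (*sekus*, *otuw*, *wodud*); -vab when the stem ends in a vowel (*nenuda*, *fizu*, *karlo*).
The final sound of *kagfod* is /d/, which is a consonant, so the suffix is -oko, giving *kagfodoko*.
Since the final sound of *setu* is /u/ (a vowel), it takes -vab, giving *setuvab*.

kagfodoko, setuvab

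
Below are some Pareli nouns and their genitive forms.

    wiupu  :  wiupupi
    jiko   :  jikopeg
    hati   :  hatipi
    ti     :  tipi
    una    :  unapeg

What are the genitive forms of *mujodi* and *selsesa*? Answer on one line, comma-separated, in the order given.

Looking at the last vowel of each stem: -pi when the last vowel of the stem is a high vowel (*wiupu*, *hati*, *ti*); -peg when the last vowel of the stem is a non-high vowel (*jiko*, *una*).
Since the last vowel of *mujodi* is /i/ (a high vowel), it takes -pi, giving *mujodipi*.
*selsesa* — last vowel /a/ (a non-high vowel) → -peg → *selsesapeg*.

mujodipi, selsesapeg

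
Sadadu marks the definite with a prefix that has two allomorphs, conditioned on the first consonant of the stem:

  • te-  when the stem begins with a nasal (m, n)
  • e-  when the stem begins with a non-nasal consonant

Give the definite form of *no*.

*no*: first consonant = /n/, a nasal → te- → *teno*.

teno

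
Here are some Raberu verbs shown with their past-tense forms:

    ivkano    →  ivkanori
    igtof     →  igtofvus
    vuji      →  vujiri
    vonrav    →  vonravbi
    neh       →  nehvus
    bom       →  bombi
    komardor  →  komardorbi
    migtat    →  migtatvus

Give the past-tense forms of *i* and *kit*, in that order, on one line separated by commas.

iri, kitvus

The alternation tracks the final sound of the stem — -vus when the stem ends in a voiceless consonant (*igtof*, *neh*, *migtat*); -bi when the stem ends in a voiced consonant (*vonrav*, *bom*, *komardor*); -ri when the stem ends in a vowel (*ivkano*, *vuji*).
*i*: final sound = /i/, a vowel → -ri → *iri*.
Since the final sound of *kit* is /t/ (a voiceless consonant), it takes -vus, giving *kitvus*.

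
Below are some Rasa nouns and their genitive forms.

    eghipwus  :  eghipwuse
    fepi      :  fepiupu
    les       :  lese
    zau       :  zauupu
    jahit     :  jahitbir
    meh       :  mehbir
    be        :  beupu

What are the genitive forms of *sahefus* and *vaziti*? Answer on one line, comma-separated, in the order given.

sahefuse, vazitiupu

The pattern is sibilance of the final sound: -e when the stem ends in a sibilant (*eghipwus*, *les*); -bir when the stem ends in a non-sibilant consonant (*jahit*, *meh*); -upu when the stem ends in a vowel (*fepi*, *zau*, *be*).
Since the final sound of *sahefus* is /s/ (a sibilant), it takes -e, giving *sahefuse*.
*vaziti* — final sound /i/ (a vowel) → -upu → *vazitiupu*.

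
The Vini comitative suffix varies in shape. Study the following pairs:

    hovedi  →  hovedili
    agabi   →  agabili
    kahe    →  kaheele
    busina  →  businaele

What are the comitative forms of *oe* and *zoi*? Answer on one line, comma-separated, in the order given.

The pattern is height harmony: -li when the last vowel of the stem is a high vowel (*hovedi*, *agabi*); -ele when the last vowel of the stem is a non-high vowel (*kahe*, *busina*).
Since the last vowel of *oe* is /e/ (a non-high vowel), it takes -ele, giving *oeele*.
*zoi*: last vowel = /i/, a high vowel → -li → *zoili*.

oeele, zoili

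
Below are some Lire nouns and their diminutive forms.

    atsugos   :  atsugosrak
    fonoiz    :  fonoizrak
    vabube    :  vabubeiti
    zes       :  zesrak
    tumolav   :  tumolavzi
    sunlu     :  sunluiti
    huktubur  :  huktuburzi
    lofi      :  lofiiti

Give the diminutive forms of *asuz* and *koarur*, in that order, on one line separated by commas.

The pattern is sibilance of the final sound: -rak when the stem ends in a sibilant (*atsugos*, *fonoiz*, *zes*); -zi when the stem ends in a non-sibilant consonant (*tumolav*, *huktubur*); -iti when the stem ends in a vowel (*vabube*, *sunlu*, *lofi*).
Since the final sound of *asuz* is /z/ (a sibilant), it takes -rak, giving *asuzrak*.
The final sound of *koarur* is /r/, which is a non-sibilant consonant, so the suffix is -zi, giving *koarurzi*.

asuzrak, koarurzi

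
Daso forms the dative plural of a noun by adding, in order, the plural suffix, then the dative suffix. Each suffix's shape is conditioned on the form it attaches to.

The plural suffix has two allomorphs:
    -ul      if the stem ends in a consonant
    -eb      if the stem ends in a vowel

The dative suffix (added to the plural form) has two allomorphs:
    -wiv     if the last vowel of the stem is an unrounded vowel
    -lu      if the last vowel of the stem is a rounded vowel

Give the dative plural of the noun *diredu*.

direduebwiv

*diredu*: final sound = /u/, a vowel → -eb → *diredueb*.
Since the last vowel of the plural form *diredueb* is /e/ (an unrounded vowel), it takes -wiv, giving *direduebwiv*.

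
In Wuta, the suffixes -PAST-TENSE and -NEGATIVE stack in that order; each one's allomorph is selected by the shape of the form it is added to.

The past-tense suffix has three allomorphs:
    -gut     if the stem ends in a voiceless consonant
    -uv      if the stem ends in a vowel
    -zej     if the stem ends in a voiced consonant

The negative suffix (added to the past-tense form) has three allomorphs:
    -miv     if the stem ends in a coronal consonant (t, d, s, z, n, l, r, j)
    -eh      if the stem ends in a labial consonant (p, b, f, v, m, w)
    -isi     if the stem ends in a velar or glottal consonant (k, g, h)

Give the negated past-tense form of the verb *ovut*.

ovutgutmiv

Since the final sound of *ovut* is /t/ (a voiceless consonant), it takes -gut, giving *ovutgut*.
The past-tense form *ovutgut* — final consonant /t/ (coronal) → -miv → *ovutgutmiv*.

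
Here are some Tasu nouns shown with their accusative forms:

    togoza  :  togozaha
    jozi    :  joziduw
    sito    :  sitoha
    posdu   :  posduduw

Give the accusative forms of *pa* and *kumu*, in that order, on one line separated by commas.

paha, kumuduw

The suffix is conditioned by the last vowel: -duw when the last vowel of the stem is a high vowel (*jozi*, *posdu*); -ha when the last vowel of the stem is a non-high vowel (*togoza*, *sito*).
*pa* — last vowel /a/ (a non-high vowel) → -ha → *paha*.
*kumu* — last vowel /u/ (a high vowel) → -duw → *kumuduw*.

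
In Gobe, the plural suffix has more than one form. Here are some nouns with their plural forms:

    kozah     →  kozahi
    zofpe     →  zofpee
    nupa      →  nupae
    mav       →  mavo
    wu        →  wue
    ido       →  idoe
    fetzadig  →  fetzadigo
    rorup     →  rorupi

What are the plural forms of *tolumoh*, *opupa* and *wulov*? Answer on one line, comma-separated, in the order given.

Looking at the final sound of each stem: -i when the stem ends in a voiceless consonant (*kozah*, *rorup*); -o when the stem ends in a voiced consonant (*mav*, *fetzadig*); -e when the stem ends in a vowel (*zofpe*, *nupa*, *wu*, *ido*).
*tolumoh*: final sound = /h/, a voiceless consonant → -i → *tolumohi*.
Since the final sound of *opupa* is /a/ (a vowel), it takes -e, giving *opupae*.
The final sound of *wulov* is /v/, which is a voiced consonant, so the suffix is -o, giving *wulovo*.

tolumohi, opupae, wulovo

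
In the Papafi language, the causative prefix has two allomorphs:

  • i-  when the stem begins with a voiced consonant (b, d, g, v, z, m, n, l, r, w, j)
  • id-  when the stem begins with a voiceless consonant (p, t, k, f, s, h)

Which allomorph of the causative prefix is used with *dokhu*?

i-

*dokhu* — first consonant /d/ (voiced) → i-.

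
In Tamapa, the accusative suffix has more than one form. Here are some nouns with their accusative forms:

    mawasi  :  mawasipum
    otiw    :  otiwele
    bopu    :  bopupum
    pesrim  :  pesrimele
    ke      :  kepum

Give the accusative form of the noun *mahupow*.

mahupowele

The alternation tracks the final sound of the stem — -ele when the stem ends in a consonant (*otiw*, *pesrim*); -pum when the stem ends in a vowel (*mawasi*, *bopu*, *ke*).
*mahupow*: final sound = /w/, a consonant → -ele → *mahupowele*.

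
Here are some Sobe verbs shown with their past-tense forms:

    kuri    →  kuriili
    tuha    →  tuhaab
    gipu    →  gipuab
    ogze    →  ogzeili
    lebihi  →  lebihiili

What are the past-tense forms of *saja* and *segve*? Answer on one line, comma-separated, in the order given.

The suffix is conditioned by the last vowel: -ili when the last vowel of the stem is a front vowel (*kuri*, *ogze*, *lebihi*); -ab when the last vowel of the stem is a back vowel (*tuha*, *gipu*).
*saja*: last vowel = /a/, a back vowel → -ab → *sajaab*.
The last vowel of *segve* is /e/, which is a front vowel, so the suffix is -ili, giving *segveili*.

sajaab, segveili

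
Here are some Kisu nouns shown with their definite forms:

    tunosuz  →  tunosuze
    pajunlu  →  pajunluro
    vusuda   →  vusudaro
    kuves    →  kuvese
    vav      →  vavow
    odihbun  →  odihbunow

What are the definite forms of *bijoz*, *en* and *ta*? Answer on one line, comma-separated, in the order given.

bijoze, enow, taro

Looking at the final sound of each stem: -e when the stem ends in a sibilant (*tunosuz*, *kuves*); -ow when the stem ends in a non-sibilant consonant (*vav*, *odihbun*); -ro when the stem ends in a vowel (*pajunlu*, *vusuda*).
Since the final sound of *bijoz* is /z/ (a sibilant), it takes -e, giving *bijoze*.
The final sound of *en* is /n/, which is a non-sibilant consonant, so the suffix is -ow, giving *enow*.
*ta*: final sound = /a/, a vowel → -ro → *taro*.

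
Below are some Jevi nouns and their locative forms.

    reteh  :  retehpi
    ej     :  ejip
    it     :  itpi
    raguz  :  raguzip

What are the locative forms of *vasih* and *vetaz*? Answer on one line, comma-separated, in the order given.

vasihpi, vetazip

Looking at the final consonant of each stem: -pi when the stem ends in a voiceless consonant (*reteh*, *it*); -ip when the stem ends in a voiced consonant (*ej*, *raguz*).
*vasih* — final consonant /h/ (voiceless) → -pi → *vasihpi*.
The final consonant of *vetaz* is /z/, which is voiced, so the suffix is -ip, giving *vetazip*.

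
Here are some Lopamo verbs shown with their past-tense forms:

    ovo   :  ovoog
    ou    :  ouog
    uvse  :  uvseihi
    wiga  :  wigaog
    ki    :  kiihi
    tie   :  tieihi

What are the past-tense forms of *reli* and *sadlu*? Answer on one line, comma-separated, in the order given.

reliihi, sadluog

The alternation tracks the last vowel of the stem — -ihi when the last vowel of the stem is a front vowel (*uvse*, *ki*, *tie*); -og when the last vowel of the stem is a back vowel (*ovo*, *ou*, *wiga*).
Since the last vowel of *reli* is /i/ (a front vowel), it takes -ihi, giving *reliihi*.
*sadlu* — last vowel /u/ (a back vowel) → -og → *sadluog*.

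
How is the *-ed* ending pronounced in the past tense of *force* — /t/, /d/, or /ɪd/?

/t/

The stem *force* ends in a voiceless consonant other than /t/.
The -ed suffix is realized as /ɪd/ after /t, d/; as /t/ after other voiceless consonants; and as /d/ after other voiced sounds.
So -ed on *force* is pronounced /t/.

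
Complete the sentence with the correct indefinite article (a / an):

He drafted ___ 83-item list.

The indefinite article is chosen by the initial *sound* of the following word, not its spelling.
The number *83* is spoken "eighty-…", beginning with /ˈeɪti/ — a vowel sound.
So the article is *an*: He drafted an 83-item list.

an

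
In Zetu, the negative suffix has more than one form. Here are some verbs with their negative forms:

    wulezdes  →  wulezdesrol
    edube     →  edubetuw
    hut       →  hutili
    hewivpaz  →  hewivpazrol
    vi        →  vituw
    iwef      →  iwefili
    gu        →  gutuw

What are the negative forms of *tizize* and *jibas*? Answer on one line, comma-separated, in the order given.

Looking at the final sound of each stem: -rol when the stem ends in a sibilant (*wulezdes*, *hewivpaz*); -ili when the stem ends in a non-sibilant consonant (*hut*, *iwef*); -tuw when the stem ends in a vowel (*edube*, *vi*, *gu*).
The final sound of *tizize* is /e/, which is a vowel, so the suffix is -tuw, giving *tizizetuw*.
Since the final sound of *jibas* is /s/ (a sibilant), it takes -rol, giving *jibasrol*.

tizizetuw, jibasrol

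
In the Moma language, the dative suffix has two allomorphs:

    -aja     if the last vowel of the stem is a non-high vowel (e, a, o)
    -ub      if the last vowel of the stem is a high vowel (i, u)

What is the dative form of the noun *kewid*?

*kewid*: last vowel = /i/, a high vowel → -ub → *kewidub*.

kewidub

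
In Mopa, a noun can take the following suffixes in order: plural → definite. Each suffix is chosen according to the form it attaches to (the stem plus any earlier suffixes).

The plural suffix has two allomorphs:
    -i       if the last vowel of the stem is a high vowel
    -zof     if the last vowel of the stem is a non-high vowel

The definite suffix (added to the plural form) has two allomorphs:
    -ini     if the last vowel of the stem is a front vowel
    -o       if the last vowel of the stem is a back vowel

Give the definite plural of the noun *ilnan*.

*ilnan*: last vowel = /a/, a non-high vowel → -zof → *ilnanzof*.
Since the last vowel of the plural form *ilnanzof* is /o/ (a back vowel), it takes -o, giving *ilnanzofo*.

ilnanzofo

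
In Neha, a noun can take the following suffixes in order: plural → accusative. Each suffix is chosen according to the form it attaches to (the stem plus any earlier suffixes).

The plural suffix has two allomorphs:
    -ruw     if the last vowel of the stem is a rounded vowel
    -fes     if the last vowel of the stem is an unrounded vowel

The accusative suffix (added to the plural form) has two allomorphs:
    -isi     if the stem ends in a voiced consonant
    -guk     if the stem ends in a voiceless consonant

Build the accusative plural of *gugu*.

guguruwisi

Since the last vowel of *gugu* is /u/ (a rounded vowel), it takes -ruw, giving *guguruw*.
The plural form *guguruw* — final consonant /w/ (voiced) → -isi → *guguruwisi*.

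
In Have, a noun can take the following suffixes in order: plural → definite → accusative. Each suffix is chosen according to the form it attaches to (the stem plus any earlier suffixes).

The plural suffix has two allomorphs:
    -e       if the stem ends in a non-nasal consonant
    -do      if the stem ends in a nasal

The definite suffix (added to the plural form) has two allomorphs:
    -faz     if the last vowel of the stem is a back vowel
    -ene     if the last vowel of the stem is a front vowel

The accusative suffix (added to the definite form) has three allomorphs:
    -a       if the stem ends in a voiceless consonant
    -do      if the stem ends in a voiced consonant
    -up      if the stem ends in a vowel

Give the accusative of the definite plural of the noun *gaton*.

*gaton* — final consonant /n/ (a nasal) → -do → *gatondo*.
The last vowel of the plural form *gatondo* is /o/, which is a back vowel, so the definite suffix is -faz, giving *gatondofaz*.
The final sound of the definite form *gatondofaz* is /z/, which is a voiced consonant, so the accusative suffix is -do, giving *gatondofazdo*.

gatondofazdo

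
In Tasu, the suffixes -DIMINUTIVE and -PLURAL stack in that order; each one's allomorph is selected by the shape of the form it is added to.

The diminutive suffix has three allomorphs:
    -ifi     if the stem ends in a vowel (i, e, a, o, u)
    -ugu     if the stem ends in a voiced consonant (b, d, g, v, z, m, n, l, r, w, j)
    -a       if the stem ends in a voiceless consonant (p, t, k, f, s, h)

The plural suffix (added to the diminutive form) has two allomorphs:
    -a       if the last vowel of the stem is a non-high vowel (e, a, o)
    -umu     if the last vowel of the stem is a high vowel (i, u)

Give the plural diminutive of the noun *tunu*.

tunuifiumu

The final sound of *tunu* is /u/, which is a vowel, so the diminutive suffix is -ifi, giving *tunuifi*.
The last vowel of the diminutive form *tunuifi* is /i/, which is a high vowel, so the plural suffix is -umu, giving *tunuifiumu*.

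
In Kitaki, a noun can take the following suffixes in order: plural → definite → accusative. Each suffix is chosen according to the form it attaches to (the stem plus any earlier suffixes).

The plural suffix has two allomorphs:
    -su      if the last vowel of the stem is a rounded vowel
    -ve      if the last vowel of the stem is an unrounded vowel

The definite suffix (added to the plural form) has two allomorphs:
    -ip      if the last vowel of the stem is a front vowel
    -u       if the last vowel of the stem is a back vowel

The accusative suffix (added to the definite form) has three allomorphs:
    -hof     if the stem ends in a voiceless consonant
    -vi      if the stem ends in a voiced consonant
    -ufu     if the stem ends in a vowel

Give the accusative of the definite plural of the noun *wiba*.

wibaveiphof

The last vowel of *wiba* is /a/, which is an unrounded vowel, so the plural suffix is -ve, giving *wibave*.
The plural form *wibave*: last vowel = /e/, a front vowel → -ip → *wibaveip*.
The definite form *wibaveip*: final sound = /p/, a voiceless consonant → -hof → *wibaveiphof*.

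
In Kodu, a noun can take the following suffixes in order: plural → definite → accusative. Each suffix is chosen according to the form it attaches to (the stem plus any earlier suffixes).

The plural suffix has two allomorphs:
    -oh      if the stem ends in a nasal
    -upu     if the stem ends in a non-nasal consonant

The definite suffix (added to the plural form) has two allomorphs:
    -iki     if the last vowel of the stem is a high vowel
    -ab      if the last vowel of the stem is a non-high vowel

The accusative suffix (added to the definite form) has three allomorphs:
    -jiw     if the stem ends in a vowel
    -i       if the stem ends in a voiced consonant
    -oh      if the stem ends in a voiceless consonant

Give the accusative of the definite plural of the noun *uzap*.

uzapupuikijiw

*uzap*: final consonant = /p/, non-nasal → -upu → *uzapupu*.
Since the last vowel of the plural form *uzapupu* is /u/ (a high vowel), it takes -iki, giving *uzapupuiki*.
Since the final sound of the definite form *uzapupuiki* is /i/ (a vowel), it takes -jiw, giving *uzapupuikijiw*.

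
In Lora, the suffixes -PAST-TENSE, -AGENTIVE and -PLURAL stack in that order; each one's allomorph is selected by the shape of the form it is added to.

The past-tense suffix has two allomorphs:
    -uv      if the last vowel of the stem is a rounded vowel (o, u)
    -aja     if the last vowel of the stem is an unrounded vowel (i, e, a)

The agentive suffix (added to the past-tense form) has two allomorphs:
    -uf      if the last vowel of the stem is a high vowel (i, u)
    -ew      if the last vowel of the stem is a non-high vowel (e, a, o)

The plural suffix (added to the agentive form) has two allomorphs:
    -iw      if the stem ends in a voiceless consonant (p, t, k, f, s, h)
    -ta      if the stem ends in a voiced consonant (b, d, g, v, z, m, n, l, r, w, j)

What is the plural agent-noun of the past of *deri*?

deriajaewta

*deri*: last vowel = /i/, an unrounded vowel → -aja → *deriaja*.
The past-tense form *deriaja*: last vowel = /a/, a non-high vowel → -ew → *deriajaew*.
The agentive form *deriajaew* — final consonant /w/ (voiced) → -ta → *deriajaewta*.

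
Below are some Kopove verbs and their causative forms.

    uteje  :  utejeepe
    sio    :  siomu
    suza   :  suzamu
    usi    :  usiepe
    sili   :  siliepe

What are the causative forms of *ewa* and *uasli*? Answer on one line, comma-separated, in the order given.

ewamu, uasliepe

Looking at the last vowel of each stem: -epe when the last vowel of the stem is a front vowel (*uteje*, *usi*, *sili*); -mu when the last vowel of the stem is a back vowel (*sio*, *suza*).
*ewa* — last vowel /a/ (a back vowel) → -mu → *ewamu*.
The last vowel of *uasli* is /i/, which is a front vowel, so the suffix is -epe, giving *uasliepe*.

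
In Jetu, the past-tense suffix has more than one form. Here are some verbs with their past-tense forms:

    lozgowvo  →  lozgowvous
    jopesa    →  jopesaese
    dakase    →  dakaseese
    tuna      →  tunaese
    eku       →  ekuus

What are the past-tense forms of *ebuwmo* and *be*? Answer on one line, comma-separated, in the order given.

ebuwmous, beese

The suffix is conditioned by the last vowel: -us when the last vowel of the stem is a rounded vowel (*lozgowvo*, *eku*); -ese when the last vowel of the stem is an unrounded vowel (*jopesa*, *dakase*, *tuna*).
*ebuwmo* — last vowel /o/ (a rounded vowel) → -us → *ebuwmous*.
*be*: last vowel = /e/, an unrounded vowel → -ese → *beese*.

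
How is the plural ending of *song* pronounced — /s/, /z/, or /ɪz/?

/z/

The stem *song* ends in a voiced non-sibilant sound.
The plural suffix surfaces as /ɪz/ after sibilants, /s/ after other voiceless consonants, and /z/ after other voiced sounds.
So the plural -s on *song* is pronounced /z/.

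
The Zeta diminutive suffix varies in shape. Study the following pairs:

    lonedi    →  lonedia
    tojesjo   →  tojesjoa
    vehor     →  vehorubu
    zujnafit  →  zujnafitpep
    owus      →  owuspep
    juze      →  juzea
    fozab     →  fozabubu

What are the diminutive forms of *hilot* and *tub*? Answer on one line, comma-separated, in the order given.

hilotpep, tububu

The pattern is voicing of the final sound: -pep when the stem ends in a voiceless consonant (*zujnafit*, *owus*); -ubu when the stem ends in a voiced consonant (*vehor*, *fozab*); -a when the stem ends in a vowel (*lonedi*, *tojesjo*, *juze*).
*hilot*: final sound = /t/, a voiceless consonant → -pep → *hilotpep*.
*tub*: final sound = /b/, a voiced consonant → -ubu → *tububu*.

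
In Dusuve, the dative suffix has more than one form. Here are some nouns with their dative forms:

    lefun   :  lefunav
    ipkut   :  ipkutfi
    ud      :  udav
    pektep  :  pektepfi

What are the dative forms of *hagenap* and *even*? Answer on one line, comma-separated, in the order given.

hagenapfi, evenav

The pattern is voicing of the final consonant: -fi when the stem ends in a voiceless consonant (*ipkut*, *pektep*); -av when the stem ends in a voiced consonant (*lefun*, *ud*).
*hagenap* — final consonant /p/ (voiceless) → -fi → *hagenapfi*.
Since the final consonant of *even* is /n/ (voiced), it takes -av, giving *evenav*.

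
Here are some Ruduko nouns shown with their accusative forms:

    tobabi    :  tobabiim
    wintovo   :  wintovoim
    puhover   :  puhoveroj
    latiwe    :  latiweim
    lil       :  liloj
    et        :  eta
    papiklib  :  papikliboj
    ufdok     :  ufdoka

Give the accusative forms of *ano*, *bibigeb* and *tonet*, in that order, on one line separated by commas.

anoim, bibigeboj, toneta

The pattern is voicing of the final sound: -a when the stem ends in a voiceless consonant (*et*, *ufdok*); -oj when the stem ends in a voiced consonant (*puhover*, *lil*, *papiklib*); -im when the stem ends in a vowel (*tobabi*, *wintovo*, *latiwe*).
The final sound of *ano* is /o/, which is a vowel, so the suffix is -im, giving *anoim*.
*bibigeb*: final sound = /b/, a voiced consonant → -oj → *bibigeboj*.
Since the final sound of *tonet* is /t/ (a voiceless consonant), it takes -a, giving *toneta*.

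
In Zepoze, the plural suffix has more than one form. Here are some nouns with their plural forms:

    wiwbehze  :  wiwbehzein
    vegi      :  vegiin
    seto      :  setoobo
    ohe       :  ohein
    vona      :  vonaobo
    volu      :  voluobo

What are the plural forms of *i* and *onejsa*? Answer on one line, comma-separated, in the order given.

iin, onejsaobo

The pattern is front/back vowel harmony: -in when the last vowel of the stem is a front vowel (*wiwbehze*, *vegi*, *ohe*); -obo when the last vowel of the stem is a back vowel (*seto*, *vona*, *volu*).
The last vowel of *i* is /i/, which is a front vowel, so the suffix is -in, giving *iin*.
*onejsa*: last vowel = /a/, a back vowel → -obo → *onejsaobo*.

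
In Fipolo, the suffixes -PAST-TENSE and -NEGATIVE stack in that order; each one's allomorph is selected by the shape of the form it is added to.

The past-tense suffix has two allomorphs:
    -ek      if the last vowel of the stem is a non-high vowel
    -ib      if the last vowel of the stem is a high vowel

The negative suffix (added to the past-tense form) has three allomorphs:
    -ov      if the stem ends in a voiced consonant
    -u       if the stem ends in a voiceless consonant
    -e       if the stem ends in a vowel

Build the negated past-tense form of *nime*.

The last vowel of *nime* is /e/, which is a non-high vowel, so the past-tense suffix is -ek, giving *nimeek*.
Since the final sound of the past-tense form *nimeek* is /k/ (a voiceless consonant), it takes -u, giving *nimeeku*.

nimeeku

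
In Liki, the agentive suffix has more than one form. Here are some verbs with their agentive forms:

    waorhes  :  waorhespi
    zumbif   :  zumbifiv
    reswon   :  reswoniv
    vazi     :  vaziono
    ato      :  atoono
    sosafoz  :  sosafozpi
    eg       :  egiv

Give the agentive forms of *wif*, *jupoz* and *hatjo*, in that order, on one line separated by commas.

wifiv, jupozpi, hatjoono

Looking at the final sound of each stem: -pi when the stem ends in a sibilant (*waorhes*, *sosafoz*); -iv when the stem ends in a non-sibilant consonant (*zumbif*, *reswon*, *eg*); -ono when the stem ends in a vowel (*vazi*, *ato*).
*wif* — final sound /f/ (a non-sibilant consonant) → -iv → *wifiv*.
*jupoz*: final sound = /z/, a sibilant → -pi → *jupozpi*.
*hatjo* — final sound /o/ (a vowel) → -ono → *hatjoono*.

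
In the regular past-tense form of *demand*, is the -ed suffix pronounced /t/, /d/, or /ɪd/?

The stem *demand* ends in /t/ or /d/.
The -ed suffix is realized as /ɪd/ after /t, d/; as /t/ after other voiceless consonants; and as /d/ after other voiced sounds.
So -ed on *demand* is pronounced /ɪd/.

/ɪd/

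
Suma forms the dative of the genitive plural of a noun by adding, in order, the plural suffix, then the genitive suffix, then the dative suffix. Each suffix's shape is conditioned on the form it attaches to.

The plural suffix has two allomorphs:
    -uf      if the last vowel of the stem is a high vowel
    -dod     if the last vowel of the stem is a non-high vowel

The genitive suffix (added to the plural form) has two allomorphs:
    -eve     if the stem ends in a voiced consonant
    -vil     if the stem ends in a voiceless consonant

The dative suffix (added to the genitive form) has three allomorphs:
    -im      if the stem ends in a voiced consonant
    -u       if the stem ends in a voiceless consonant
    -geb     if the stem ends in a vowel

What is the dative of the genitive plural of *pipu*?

pipuufvilim

Since the last vowel of *pipu* is /u/ (a high vowel), it takes -uf, giving *pipuuf*.
The plural form *pipuuf* — final consonant /f/ (voiceless) → -vil → *pipuufvil*.
The final sound of the genitive form *pipuufvil* is /l/, which is a voiced consonant, so the dative suffix is -im, giving *pipuufvilim*.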